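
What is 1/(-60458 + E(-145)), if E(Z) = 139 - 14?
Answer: -1/60333 ≈ -1.6575e-5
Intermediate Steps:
E(Z) = 125
1/(-60458 + E(-145)) = 1/(-60458 + 125) = 1/(-60333) = -1/60333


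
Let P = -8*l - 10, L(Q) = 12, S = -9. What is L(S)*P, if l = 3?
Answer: -408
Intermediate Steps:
P = -34 (P = -8*3 - 10 = -24 - 10 = -34)
L(S)*P = 12*(-34) = -408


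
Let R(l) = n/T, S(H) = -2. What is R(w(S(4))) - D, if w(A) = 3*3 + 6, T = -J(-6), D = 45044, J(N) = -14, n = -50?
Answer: -315333/7 ≈ -45048.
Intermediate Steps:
T = 14 (T = -1*(-14) = 14)
w(A) = 15 (w(A) = 9 + 6 = 15)
R(l) = -25/7 (R(l) = -50/14 = -50*1/14 = -25/7)
R(w(S(4))) - D = -25/7 - 1*45044 = -25/7 - 45044 = -315333/7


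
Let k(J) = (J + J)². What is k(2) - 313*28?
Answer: -8748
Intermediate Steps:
k(J) = 4*J² (k(J) = (2*J)² = 4*J²)
k(2) - 313*28 = 4*2² - 313*28 = 4*4 - 8764 = 16 - 8764 = -8748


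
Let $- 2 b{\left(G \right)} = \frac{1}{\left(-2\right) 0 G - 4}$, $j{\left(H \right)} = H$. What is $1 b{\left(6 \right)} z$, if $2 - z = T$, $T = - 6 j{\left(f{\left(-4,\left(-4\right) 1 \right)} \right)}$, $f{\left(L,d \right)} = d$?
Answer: $- \frac{11}{4} \approx -2.75$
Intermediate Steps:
$b{\left(G \right)} = \frac{1}{8}$ ($b{\left(G \right)} = - \frac{1}{2 \left(\left(-2\right) 0 G - 4\right)} = - \frac{1}{2 \left(0 G - 4\right)} = - \frac{1}{2 \left(0 - 4\right)} = - \frac{1}{2 \left(-4\right)} = \left(- \frac{1}{2}\right) \left(- \frac{1}{4}\right) = \frac{1}{8}$)
$T = 24$ ($T = - 6 \left(\left(-4\right) 1\right) = \left(-6\right) \left(-4\right) = 24$)
$z = -22$ ($z = 2 - 24 = -22$)
$1 b{\left(6 \right)} z = 1 \cdot \frac{1}{8} \left(-22\right) = \frac{1}{8} \left(-22\right) = - \frac{11}{4}$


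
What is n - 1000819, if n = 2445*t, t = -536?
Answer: -2311339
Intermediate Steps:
n = -1310520 (n = 2445*(-536) = -1310520)
n - 1000819 = -1310520 - 1000819 = -2311339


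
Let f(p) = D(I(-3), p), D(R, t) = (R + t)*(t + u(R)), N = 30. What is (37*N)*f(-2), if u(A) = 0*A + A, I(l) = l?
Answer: 27750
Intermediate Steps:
u(A) = A (u(A) = 0 + A = A)
D(R, t) = (R + t)² (D(R, t) = (R + t)*(t + R) = (R + t)*(R + t) = (R + t)²)
f(p) = 9 + p² - 6*p (f(p) = (-3)² + p² + 2*(-3)*p = 9 + p² - 6*p)
(37*N)*f(-2) = (37*30)*(9 + (-2)² - 6*(-2)) = 1110*(9 + 4 + 12) = 1110*25 = 27750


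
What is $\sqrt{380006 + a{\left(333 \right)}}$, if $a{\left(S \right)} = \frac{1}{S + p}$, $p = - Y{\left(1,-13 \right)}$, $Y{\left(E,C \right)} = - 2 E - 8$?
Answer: $\frac{3 \sqrt{101377157}}{49} \approx 616.45$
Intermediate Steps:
$Y{\left(E,C \right)} = -8 - 2 E$
$p = 10$ ($p = - (-8 - 2) = \left(-1\right) \left(-10\right) = 10$)
$a{\left(S \right)} = \frac{1}{10 + S}$ ($a{\left(S \right)} = \frac{1}{S + 10} = \frac{1}{10 + S}$)
$\sqrt{380006 + a{\left(333 \right)}} = \sqrt{380006 + \frac{1}{10 + 333}} = \sqrt{380006 + \frac{1}{343}} = \sqrt{\frac{130342059}{343}} = \frac{3 \sqrt{101377157}}{49}$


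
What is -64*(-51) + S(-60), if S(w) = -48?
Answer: 3216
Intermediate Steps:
-64*(-51) + S(-60) = -64*(-51) - 48 = 3264 - 48 = 3216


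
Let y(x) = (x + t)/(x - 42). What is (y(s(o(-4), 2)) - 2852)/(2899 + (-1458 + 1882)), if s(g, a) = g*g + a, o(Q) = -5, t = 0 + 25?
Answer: -42832/49845 ≈ -0.85930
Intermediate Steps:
t = 25
s(g, a) = a + g² (s(g, a) = g² + a = a + g²)
y(x) = (25 + x)/(-42 + x) (y(x) = (x + 25)/(x - 42) = (25 + x)/(-42 + x))
(y(s(o(-4), 2)) - 2852)/(2899 + (-1458 + 1882)) = ((25 + (2 + (-5)²))/(-42 + (2 + (-5)²)) - 2852)/(2899 + (-1458 + 1882)) = ((25 + (2 + 25))/(-42 + (2 + 25)) - 2852)/(2899 + 424) = ((25 + 27)/(-42 + 27) - 2852)/3323 = (52/(-15) - 2852)*(1/3323) = (-1/15*52 - 2852)*(1/3323) = (-52/15 - 2852)*(1/3323) = -42832/15*1/3323 = -42832/49845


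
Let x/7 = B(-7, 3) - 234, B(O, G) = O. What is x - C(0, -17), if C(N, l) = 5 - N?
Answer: -1692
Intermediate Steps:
x = -1687 (x = 7*(-7 - 234) = 7*(-241) = -1687)
x - C(0, -17) = -1687 - (5 - 1*0) = -1687 - (5 + 0) = -1687 - 1*5 = -1687 - 5 = -1692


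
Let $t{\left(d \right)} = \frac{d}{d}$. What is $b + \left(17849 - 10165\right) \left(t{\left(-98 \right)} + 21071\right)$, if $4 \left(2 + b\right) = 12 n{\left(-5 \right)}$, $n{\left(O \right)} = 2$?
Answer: $161917252$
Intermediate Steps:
$t{\left(d \right)} = 1$
$b = 4$ ($b = -2 + \frac{12 \cdot 2}{4} = -2 + \frac{1}{4} \cdot 24 = -2 + 6 = 4$)
$b + \left(17849 - 10165\right) \left(t{\left(-98 \right)} + 21071\right) = 4 + \left(17849 - 10165\right) \left(1 + 21071\right) = 4 + 7684 \cdot 21072 = 4 + 161917248 = 161917252$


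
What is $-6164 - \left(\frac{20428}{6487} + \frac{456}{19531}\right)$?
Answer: $- \frac{781365925248}{126697597} \approx -6167.2$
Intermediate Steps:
$-6164 - \left(\frac{20428}{6487} + \frac{456}{19531}\right) = -6164 - \frac{401937340}{126697597} = - \frac{781365925248}{126697597}$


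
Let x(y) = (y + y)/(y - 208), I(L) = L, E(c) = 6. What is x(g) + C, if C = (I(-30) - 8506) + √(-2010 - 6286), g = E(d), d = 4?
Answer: -862142/101 + 2*I*√2074 ≈ -8536.1 + 91.082*I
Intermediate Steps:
g = 6
x(y) = 2*y/(-208 + y) (x(y) = (2*y)/(-208 + y) = 2*y/(-208 + y))
C = -8536 + 2*I*√2074 (C = (-30 - 8506) + √(-2010 - 6286) = -8536 + √(-8296) = -8536 + 2*I*√2074 ≈ -8536.0 + 91.082*I)
x(g) + C = 2*6/(-208 + 6) + (-8536 + 2*I*√2074) = 2*6/(-202) + (-8536 + 2*I*√2074) = 2*6*(-1/202) + (-8536 + 2*I*√2074) = -6/101 + (-8536 + 2*I*√2074) = -862142/101 + 2*I*√2074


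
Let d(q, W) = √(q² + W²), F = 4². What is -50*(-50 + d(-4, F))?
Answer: 2500 - 200*√17 ≈ 1675.4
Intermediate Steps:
F = 16
d(q, W) = √(W² + q²)
-50*(-50 + d(-4, F)) = -50*(-50 + √(16² + (-4)²)) = -50*(-50 + √(256 + 16)) = -50*(-50 + √272) = -50*(-50 + 4*√17) = 2500 - 200*√17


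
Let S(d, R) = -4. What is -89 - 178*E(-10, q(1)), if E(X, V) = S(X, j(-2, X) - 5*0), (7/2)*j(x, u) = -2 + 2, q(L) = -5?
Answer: 623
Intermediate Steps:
j(x, u) = 0 (j(x, u) = 2*(-2 + 2)/7 = (2/7)*0 = 0)
E(X, V) = -4
-89 - 178*E(-10, q(1)) = -89 - 178*(-4) = -89 + 712 = 623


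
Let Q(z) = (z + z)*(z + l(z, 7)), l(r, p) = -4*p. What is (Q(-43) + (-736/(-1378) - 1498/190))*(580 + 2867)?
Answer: 1375998033663/65455 ≈ 2.1022e+7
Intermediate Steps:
Q(z) = 2*z*(-28 + z) (Q(z) = (z + z)*(z - 4*7) = (2*z)*(z - 28) = (2*z)*(-28 + z) = 2*z*(-28 + z))
(Q(-43) + (-736/(-1378) - 1498/190))*(580 + 2867) = (2*(-43)*(-28 - 43) + (-736/(-1378) - 1498/190))*(580 + 2867) = (2*(-43)*(-71) + (-736*(-1/1378) - 1498*1/190))*3447 = (6106 + (368/689 - 749/95))*3447 = (6106 - 481101/65455)*3447 = (399187129/65455)*3447 = 1375998033663/65455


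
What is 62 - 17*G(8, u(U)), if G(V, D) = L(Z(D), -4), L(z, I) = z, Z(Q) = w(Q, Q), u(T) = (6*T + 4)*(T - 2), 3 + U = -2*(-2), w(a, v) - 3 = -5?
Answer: 96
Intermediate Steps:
w(a, v) = -2 (w(a, v) = 3 - 5 = -2)
U = 1 (U = -3 - 2*(-2) = -3 + 4 = 1)
u(T) = (-2 + T)*(4 + 6*T) (u(T) = (4 + 6*T)*(-2 + T) = (-2 + T)*(4 + 6*T))
Z(Q) = -2
G(V, D) = -2
62 - 17*G(8, u(U)) = 62 - 17*(-2) = 62 + 34 = 96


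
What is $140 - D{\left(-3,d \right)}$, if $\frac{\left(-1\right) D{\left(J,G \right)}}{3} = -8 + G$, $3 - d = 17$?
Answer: $74$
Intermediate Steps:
$d = -14$ ($d = 3 - 17 = -14$)
$D{\left(J,G \right)} = 24 - 3 G$ ($D{\left(J,G \right)} = - 3 \left(-8 + G\right) = 24 - 3 G$)
$140 - D{\left(-3,d \right)} = 140 - \left(24 - -42\right) = 140 - \left(24 + 42\right) = 140 - 66 = 74$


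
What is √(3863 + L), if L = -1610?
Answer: √2253 ≈ 47.466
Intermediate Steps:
√(3863 + L) = √(3863 - 1610) = √2253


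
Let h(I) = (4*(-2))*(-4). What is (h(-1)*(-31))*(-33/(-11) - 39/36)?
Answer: -5704/3 ≈ -1901.3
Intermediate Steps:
h(I) = 32 (h(I) = -8*(-4) = 32)
(h(-1)*(-31))*(-33/(-11) - 39/36) = (32*(-31))*(-33/(-11) - 39/36) = -992*(-33*(-1/11) - 39*1/36) = -992*(3 - 13/12) = -992*23/12 = -5704/3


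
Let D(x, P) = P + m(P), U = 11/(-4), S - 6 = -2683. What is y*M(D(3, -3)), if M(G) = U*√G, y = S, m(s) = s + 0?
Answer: 29447*I*√6/4 ≈ 18033.0*I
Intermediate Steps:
S = -2677 (S = 6 - 2683 = -2677)
m(s) = s
U = -11/4 (U = 11*(-¼) = -11/4 ≈ -2.7500)
y = -2677
D(x, P) = 2*P (D(x, P) = P + P = 2*P)
M(G) = -11*√G/4
y*M(D(3, -3)) = -(-29447)*√(2*(-3))/4 = -(-29447)*√(-6)/4 = -(-29447)*I*√6/4 = 29447*I*√6/4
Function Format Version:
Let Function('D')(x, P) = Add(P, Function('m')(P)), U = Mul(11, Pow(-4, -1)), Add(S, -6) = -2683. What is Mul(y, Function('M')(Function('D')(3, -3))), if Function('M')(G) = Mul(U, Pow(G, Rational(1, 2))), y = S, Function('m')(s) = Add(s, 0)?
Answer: Mul(Rational(29447, 4), I, Pow(6, Rational(1, 2))) ≈ Mul(18033., I)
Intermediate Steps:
S = -2677 (S = Add(6, -2683) = -2677)
Function('m')(s) = s
U = Rational(-11, 4) (U = Mul(11, Rational(-1, 4)) = Rational(-11, 4) ≈ -2.7500)
y = -2677
Function('D')(x, P) = Mul(2, P) (Function('D')(x, P) = Add(P, P) = Mul(2, P))
Function('M')(G) = Mul(Rational(-11, 4), Pow(G, Rational(1, 2)))
Mul(y, Function('M')(Function('D')(3, -3))) = Mul(-2677, Mul(Rational(-11, 4), Pow(Mul(2, -3), Rational(1, 2)))) = Mul(-2677, Mul(Rational(-11, 4), Pow(-6, Rational(1, 2)))) = Mul(-2677, Mul(Rational(-11, 4), Mul(I, Pow(6, Rational(1, 2))))) = Mul(-2677, Mul(Rational(-11, 4), I, Pow(6, Rational(1, 2)))) = Mul(Rational(29447, 4), I, Pow(6, Rational(1, 2)))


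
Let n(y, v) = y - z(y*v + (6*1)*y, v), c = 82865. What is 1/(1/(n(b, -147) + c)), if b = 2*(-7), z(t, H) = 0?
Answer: 82851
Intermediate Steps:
b = -14
n(y, v) = y (n(y, v) = y - 1*0 = y + 0 = y)
1/(1/(n(b, -147) + c)) = 1/(1/(-14 + 82865)) = 1/(1/82851) = 82851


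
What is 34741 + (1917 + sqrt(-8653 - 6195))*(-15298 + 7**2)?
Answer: -29197592 - 243984*I*sqrt(58) ≈ -2.9198e+7 - 1.8581e+6*I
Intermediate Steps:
34741 + (1917 + sqrt(-8653 - 6195))*(-15298 + 7**2) = 34741 + (1917 + sqrt(-14848))*(-15298 + 49) = 34741 + (1917 + 16*I*sqrt(58))*(-15249) = 34741 + (-29232333 - 243984*I*sqrt(58)) = -29197592 - 243984*I*sqrt(58)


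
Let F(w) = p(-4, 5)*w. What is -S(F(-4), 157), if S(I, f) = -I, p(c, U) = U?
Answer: -20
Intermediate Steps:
F(w) = 5*w
-S(F(-4), 157) = -(-1)*5*(-4) = -(-1)*(-20) = -1*20 = -20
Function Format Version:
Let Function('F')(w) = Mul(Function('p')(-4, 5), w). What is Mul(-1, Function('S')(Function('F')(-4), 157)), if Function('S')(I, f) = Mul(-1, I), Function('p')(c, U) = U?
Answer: -20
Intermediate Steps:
Function('F')(w) = Mul(5, w)
Mul(-1, Function('S')(Function('F')(-4), 157)) = Mul(-1, Mul(-1, Mul(5, -4))) = Mul(-1, Mul(-1, -20)) = Mul(-1, 20) = -20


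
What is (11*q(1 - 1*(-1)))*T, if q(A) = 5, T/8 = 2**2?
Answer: 1760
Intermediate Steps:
T = 32 (T = 8*2**2 = 8*4 = 32)
(11*q(1 - 1*(-1)))*T = (11*5)*32 = 55*32 = 1760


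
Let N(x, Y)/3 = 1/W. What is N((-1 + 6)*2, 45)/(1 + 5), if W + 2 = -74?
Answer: -1/152 ≈ -0.0065789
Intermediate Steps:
W = -76 (W = -2 - 74 = -76)
N(x, Y) = -3/76 (N(x, Y) = 3/(-76) = 3*(-1/76) = -3/76)
N((-1 + 6)*2, 45)/(1 + 5) = -3/(76*(1 + 5)) = -3/76/6 = -3/76*⅙ = -1/152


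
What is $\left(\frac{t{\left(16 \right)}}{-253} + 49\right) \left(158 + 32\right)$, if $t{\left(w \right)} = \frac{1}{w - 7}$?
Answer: $\frac{21198680}{2277} \approx 9309.9$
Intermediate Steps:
$t{\left(w \right)} = \frac{1}{-7 + w}$
$\left(\frac{t{\left(16 \right)}}{-253} + 49\right) \left(158 + 32\right) = \left(\frac{1}{\left(-7 + 16\right) \left(-253\right)} + 49\right) \left(158 + 32\right) = \left(\frac{1}{9} \left(- \frac{1}{253}\right) + 49\right) 190 = \left(- \frac{1}{2277} + 49\right) 190 = \frac{111572}{2277} \cdot 190 = \frac{21198680}{2277}$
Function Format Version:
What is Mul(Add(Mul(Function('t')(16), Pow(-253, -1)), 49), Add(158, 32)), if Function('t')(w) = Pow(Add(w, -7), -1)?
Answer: Rational(21198680, 2277) ≈ 9309.9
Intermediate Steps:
Function('t')(w) = Pow(Add(-7, w), -1)
Mul(Add(Mul(Function('t')(16), Pow(-253, -1)), 49), Add(158, 32)) = Mul(Add(Mul(Pow(Add(-7, 16), -1), Pow(-253, -1)), 49), Add(158, 32)) = Mul(Add(Mul(Pow(9, -1), Rational(-1, 253)), 49), 190) = Mul(Add(Mul(Rational(1, 9), Rational(-1, 253)), 49), 190) = Mul(Add(Rational(-1, 2277), 49), 190) = Mul(Rational(111572, 2277), 190) = Rational(21198680, 2277)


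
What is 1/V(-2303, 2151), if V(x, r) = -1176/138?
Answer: -23/196 ≈ -0.11735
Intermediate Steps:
V(x, r) = -196/23 (V(x, r) = -1176*1/138 = -196/23)
1/V(-2303, 2151) = 1/(-196/23) = -23/196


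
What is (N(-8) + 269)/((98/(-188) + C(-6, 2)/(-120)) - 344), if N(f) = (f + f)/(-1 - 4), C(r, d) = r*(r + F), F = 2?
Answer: -127934/162019 ≈ -0.78962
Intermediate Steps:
C(r, d) = r*(2 + r) (C(r, d) = r*(r + 2) = r*(2 + r))
N(f) = -2*f/5 (N(f) = (2*f)/(-5) = (2*f)*(-⅕) = -2*f/5)
(N(-8) + 269)/((98/(-188) + C(-6, 2)/(-120)) - 344) = (-⅖*(-8) + 269)/((98/(-188) - 6*(2 - 6)/(-120)) - 344) = (16/5 + 269)/((98*(-1/188) - 6*(-4)*(-1/120)) - 344) = 1361/(5*((-49/94 + 24*(-1/120)) - 344)) = 1361/(5*((-49/94 - ⅕) - 344)) = 1361/(5*(-339/470 - 344)) = 1361/(5*(-162019/470)) = (1361/5)*(-470/162019) = -127934/162019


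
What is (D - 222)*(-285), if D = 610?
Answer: -110580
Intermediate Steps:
(D - 222)*(-285) = (610 - 222)*(-285) = 388*(-285) = -110580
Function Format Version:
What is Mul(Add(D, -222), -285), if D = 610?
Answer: -110580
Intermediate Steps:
Mul(Add(D, -222), -285) = Mul(Add(610, -222), -285) = Mul(388, -285) = -110580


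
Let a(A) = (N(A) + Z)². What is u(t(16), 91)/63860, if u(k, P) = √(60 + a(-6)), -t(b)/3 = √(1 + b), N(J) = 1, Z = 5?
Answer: √6/15965 ≈ 0.00015343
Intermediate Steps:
a(A) = 36 (a(A) = (1 + 5)² = 6² = 36)
t(b) = -3*√(1 + b)
u(k, P) = 4*√6 (u(k, P) = √(60 + 36) = √96 = 4*√6)
u(t(16), 91)/63860 = (4*√6)/63860 = (4*√6)*(1/63860) = √6/15965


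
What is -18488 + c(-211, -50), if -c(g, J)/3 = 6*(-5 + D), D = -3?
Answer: -18344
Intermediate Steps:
c(g, J) = 144 (c(g, J) = -18*(-5 - 3) = -18*(-8) = -3*(-48) = 144)
-18488 + c(-211, -50) = -18488 + 144 = -18344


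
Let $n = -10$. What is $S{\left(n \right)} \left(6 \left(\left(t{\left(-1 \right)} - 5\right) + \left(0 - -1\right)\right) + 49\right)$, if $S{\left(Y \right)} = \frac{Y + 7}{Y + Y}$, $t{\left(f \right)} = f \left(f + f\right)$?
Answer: $\frac{111}{20} \approx 5.55$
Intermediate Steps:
$t{\left(f \right)} = 2 f^{2}$ ($t{\left(f \right)} = f 2 f = 2 f^{2}$)
$S{\left(Y \right)} = \frac{7 + Y}{2 Y}$
$S{\left(n \right)} \left(6 \left(\left(t{\left(-1 \right)} - 5\right) + \left(0 - -1\right)\right) + 49\right) = \frac{7 - 10}{2 \left(-10\right)} \left(6 \left(\left(2 \left(-1\right)^{2} - 5\right) + \left(0 - -1\right)\right) + 49\right) = \frac{1}{2} \left(- \frac{1}{10}\right) \left(-3\right) \left(6 \left(\left(2 \cdot 1 - 5\right) + \left(0 + 1\right)\right) + 49\right) = \frac{3 \left(6 \left(\left(2 - 5\right) + 1\right) + 49\right)}{20} = \frac{3 \left(6 \left(-3 + 1\right) + 49\right)}{20} = \frac{3 \left(6 \left(-2\right) + 49\right)}{20} = \frac{3 \left(-12 + 49\right)}{20} = \frac{3}{20} \cdot 37 = \frac{111}{20}$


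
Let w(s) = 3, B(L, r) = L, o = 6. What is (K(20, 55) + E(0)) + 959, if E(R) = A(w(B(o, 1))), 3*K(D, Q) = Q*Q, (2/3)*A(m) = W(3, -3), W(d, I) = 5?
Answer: 11849/6 ≈ 1974.8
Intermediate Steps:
A(m) = 15/2 (A(m) = (3/2)*5 = 15/2)
K(D, Q) = Q**2/3 (K(D, Q) = (Q*Q)/3 = Q**2/3)
E(R) = 15/2
(K(20, 55) + E(0)) + 959 = ((1/3)*55**2 + 15/2) + 959 = ((1/3)*3025 + 15/2) + 959 = (3025/3 + 15/2) + 959 = 6095/6 + 959 = 11849/6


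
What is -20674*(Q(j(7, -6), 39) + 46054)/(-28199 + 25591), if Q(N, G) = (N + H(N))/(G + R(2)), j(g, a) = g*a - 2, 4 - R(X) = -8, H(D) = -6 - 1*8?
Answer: 3034808819/8313 ≈ 3.6507e+5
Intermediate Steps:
H(D) = -14 (H(D) = -6 - 8 = -14)
R(X) = 12 (R(X) = 4 - 1*(-8) = 4 + 8 = 12)
j(g, a) = -2 + a*g (j(g, a) = a*g - 2 = -2 + a*g)
Q(N, G) = (-14 + N)/(12 + G) (Q(N, G) = (N - 14)/(G + 12) = (-14 + N)/(12 + G))
-20674*(Q(j(7, -6), 39) + 46054)/(-28199 + 25591) = -20674*((-14 + (-2 - 6*7))/(12 + 39) + 46054)/(-28199 + 25591) = -20674/((-2608/((-14 + (-2 - 42))/51 + 46054))) = -(-238030099/652 - 10337*(-14 - 44)/66504) = -20674/((-2608/((1/51)*(-58) + 46054))) = -20674/((-2608/(-58/51 + 46054))) = -20674/((-2608/2348696/51)) = -20674/((-2608*51/2348696)) = -20674/(-16626/293587) = -20674*(-293587/16626) = 3034808819/8313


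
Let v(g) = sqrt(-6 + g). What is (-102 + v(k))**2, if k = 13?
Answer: (102 - sqrt(7))**2 ≈ 9871.3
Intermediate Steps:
(-102 + v(k))**2 = (-102 + sqrt(-6 + 13))**2 = (-102 + sqrt(7))**2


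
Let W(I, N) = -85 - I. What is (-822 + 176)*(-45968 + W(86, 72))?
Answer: 29805794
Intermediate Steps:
(-822 + 176)*(-45968 + W(86, 72)) = (-822 + 176)*(-45968 + (-85 - 1*86)) = -646*(-45968 + (-85 - 86)) = -646*(-45968 - 171) = -646*(-46139) = 29805794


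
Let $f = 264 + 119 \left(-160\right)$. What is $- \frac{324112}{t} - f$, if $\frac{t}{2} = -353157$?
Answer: $\frac{6631037888}{353157} \approx 18776.0$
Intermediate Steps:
$t = -706314$ ($t = 2 \left(-353157\right) = -706314$)
$f = -18776$ ($f = 264 - 19040 = -18776$)
$- \frac{324112}{t} - f = - \frac{324112}{-706314} - -18776 = \left(-324112\right) \left(- \frac{1}{706314}\right) + 18776 = \frac{162056}{353157} + 18776 = \frac{6631037888}{353157}$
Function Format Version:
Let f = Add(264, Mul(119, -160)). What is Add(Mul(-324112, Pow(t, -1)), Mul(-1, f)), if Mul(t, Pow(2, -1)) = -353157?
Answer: Rational(6631037888, 353157) ≈ 18776.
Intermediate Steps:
t = -706314 (t = Mul(2, -353157) = -706314)
f = -18776 (f = Add(264, -19040) = -18776)
Add(Mul(-324112, Pow(t, -1)), Mul(-1, f)) = Add(Mul(-324112, Pow(-706314, -1)), Mul(-1, -18776)) = Add(Mul(-324112, Rational(-1, 706314)), 18776) = Add(Rational(162056, 353157), 18776) = Rational(6631037888, 353157)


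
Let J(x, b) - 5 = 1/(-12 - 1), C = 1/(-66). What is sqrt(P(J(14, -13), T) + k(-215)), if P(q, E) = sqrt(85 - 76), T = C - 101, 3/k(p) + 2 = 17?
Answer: 4*sqrt(5)/5 ≈ 1.7889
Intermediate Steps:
k(p) = 1/5 (k(p) = 3/(-2 + 17) = 3/15 = 3*(1/15) = 1/5)
C = -1/66 ≈ -0.015152
T = -6667/66 (T = -1/66 - 101 = -6667/66 ≈ -101.02)
J(x, b) = 64/13 (J(x, b) = 5 + 1/(-12 - 1) = 5 + 1/(-13) = 5 - 1/13 = 64/13)
P(q, E) = 3 (P(q, E) = sqrt(9) = 3)
sqrt(P(J(14, -13), T) + k(-215)) = sqrt(3 + 1/5) = sqrt(16/5) = 4*sqrt(5)/5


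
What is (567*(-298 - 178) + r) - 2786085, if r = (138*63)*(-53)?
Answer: -3516759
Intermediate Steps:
r = -460782 (r = 8694*(-53) = -460782)
(567*(-298 - 178) + r) - 2786085 = (567*(-298 - 178) - 460782) - 2786085 = (567*(-476) - 460782) - 2786085 = (-269892 - 460782) - 2786085 = -730674 - 2786085 = -3516759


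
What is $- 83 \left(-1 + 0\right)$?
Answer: $83$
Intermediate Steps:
$- 83 \left(-1 + 0\right) = \left(-83\right) \left(-1\right) = 83$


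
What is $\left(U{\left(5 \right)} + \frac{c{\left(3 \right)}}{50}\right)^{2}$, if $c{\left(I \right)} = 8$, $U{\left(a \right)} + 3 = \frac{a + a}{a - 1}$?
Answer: $\frac{289}{2500} \approx 0.1156$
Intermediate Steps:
$U{\left(a \right)} = -3 + \frac{2 a}{-1 + a}$ ($U{\left(a \right)} = -3 + \frac{a + a}{a - 1} = -3 + \frac{2 a}{-1 + a}$)
$\left(U{\left(5 \right)} + \frac{c{\left(3 \right)}}{50}\right)^{2} = \left(\frac{3 - 5}{-1 + 5} + \frac{8}{50}\right)^{2} = \left(\frac{3 - 5}{4} + 8 \cdot \frac{1}{50}\right)^{2} = \left(\frac{1}{4} \left(-2\right) + \frac{4}{25}\right)^{2} = \left(- \frac{1}{2} + \frac{4}{25}\right)^{2} = \left(- \frac{17}{50}\right)^{2} = \frac{289}{2500}$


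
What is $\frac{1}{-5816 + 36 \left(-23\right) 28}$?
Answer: $- \frac{1}{29000} \approx -3.4483 \cdot 10^{-5}$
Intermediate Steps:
$\frac{1}{-5816 + 36 \left(-23\right) 28} = \frac{1}{-5816 - 23184} = \frac{1}{-29000} = - \frac{1}{29000}$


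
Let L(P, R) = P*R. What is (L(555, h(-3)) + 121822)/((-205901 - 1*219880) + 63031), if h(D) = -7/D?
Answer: -123117/362750 ≈ -0.33940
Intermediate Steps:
(L(555, h(-3)) + 121822)/((-205901 - 1*219880) + 63031) = (555*(-7/(-3)) + 121822)/((-205901 - 1*219880) + 63031) = (555*(-7*(-1/3)) + 121822)/((-205901 - 219880) + 63031) = (555*(7/3) + 121822)/(-425781 + 63031) = (1295 + 121822)/(-362750) = 123117*(-1/362750) = -123117/362750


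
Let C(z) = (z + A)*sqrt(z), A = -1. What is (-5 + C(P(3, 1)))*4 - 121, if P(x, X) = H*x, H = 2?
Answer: -141 + 20*sqrt(6) ≈ -92.010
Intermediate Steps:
P(x, X) = 2*x
C(z) = sqrt(z)*(-1 + z) (C(z) = (z - 1)*sqrt(z) = (-1 + z)*sqrt(z) = sqrt(z)*(-1 + z))
(-5 + C(P(3, 1)))*4 - 121 = (-5 + sqrt(2*3)*(-1 + 2*3))*4 - 121 = (-5 + sqrt(6)*(-1 + 6))*4 - 121 = (-5 + sqrt(6)*5)*4 - 121 = (-5 + 5*sqrt(6))*4 - 121 = (-20 + 20*sqrt(6)) - 121 = -141 + 20*sqrt(6)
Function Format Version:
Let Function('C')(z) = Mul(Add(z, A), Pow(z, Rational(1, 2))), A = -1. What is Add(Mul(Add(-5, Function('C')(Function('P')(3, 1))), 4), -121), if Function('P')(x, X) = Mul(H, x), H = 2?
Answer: Add(-141, Mul(20, Pow(6, Rational(1, 2)))) ≈ -92.010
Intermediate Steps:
Function('P')(x, X) = Mul(2, x)
Function('C')(z) = Mul(Pow(z, Rational(1, 2)), Add(-1, z)) (Function('C')(z) = Mul(Add(z, -1), Pow(z, Rational(1, 2))) = Mul(Add(-1, z), Pow(z, Rational(1, 2))) = Mul(Pow(z, Rational(1, 2)), Add(-1, z)))
Add(Mul(Add(-5, Function('C')(Function('P')(3, 1))), 4), -121) = Add(Mul(Add(-5, Mul(Pow(Mul(2, 3), Rational(1, 2)), Add(-1, Mul(2, 3)))), 4), -121) = Add(Mul(Add(-5, Mul(Pow(6, Rational(1, 2)), Add(-1, 6))), 4), -121) = Add(Mul(Add(-5, Mul(Pow(6, Rational(1, 2)), 5)), 4), -121) = Add(Mul(Add(-5, Mul(5, Pow(6, Rational(1, 2)))), 4), -121) = Add(Add(-20, Mul(20, Pow(6, Rational(1, 2)))), -121) = Add(-141, Mul(20, Pow(6, Rational(1, 2))))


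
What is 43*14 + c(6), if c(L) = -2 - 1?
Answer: 599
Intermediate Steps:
c(L) = -3
43*14 + c(6) = 43*14 - 3 = 602 - 3 = 599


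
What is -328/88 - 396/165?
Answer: -337/55 ≈ -6.1273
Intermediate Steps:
-328/88 - 396/165 = -328*1/88 - 396*1/165 = -41/11 - 12/5 = -337/55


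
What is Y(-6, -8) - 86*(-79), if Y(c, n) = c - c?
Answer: 6794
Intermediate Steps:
Y(c, n) = 0
Y(-6, -8) - 86*(-79) = 0 - 86*(-79) = 0 + 6794 = 6794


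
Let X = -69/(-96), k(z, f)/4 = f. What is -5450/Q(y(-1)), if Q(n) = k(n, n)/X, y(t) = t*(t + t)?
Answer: -62675/128 ≈ -489.65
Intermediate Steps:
k(z, f) = 4*f
y(t) = 2*t² (y(t) = t*(2*t) = 2*t²)
X = 23/32 (X = -69*(-1/96) = 23/32 ≈ 0.71875)
Q(n) = 128*n/23 (Q(n) = (4*n)/(23/32) = (4*n)*(32/23) = 128*n/23)
-5450/Q(y(-1)) = -5450/(128*(2*(-1)²)/23) = -5450/(128*(2*1)/23) = -5450/((128/23)*2) = -5450/256/23 = -5450*23/256 = -62675/128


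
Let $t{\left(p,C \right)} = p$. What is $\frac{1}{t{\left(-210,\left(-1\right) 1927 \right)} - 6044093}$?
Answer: $- \frac{1}{6044303} \approx -1.6545 \cdot 10^{-7}$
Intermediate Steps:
$\frac{1}{t{\left(-210,\left(-1\right) 1927 \right)} - 6044093} = \frac{1}{-210 - 6044093} = \frac{1}{-6044303} = - \frac{1}{6044303}$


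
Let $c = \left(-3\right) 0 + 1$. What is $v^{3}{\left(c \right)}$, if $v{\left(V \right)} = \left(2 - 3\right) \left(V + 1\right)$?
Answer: $-8$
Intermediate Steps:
$c = 1$ ($c = 0 + 1 = 1$)
$v{\left(V \right)} = -1 - V$ ($v{\left(V \right)} = - (1 + V) = -1 - V$)
$v^{3}{\left(c \right)} = \left(-1 - 1\right)^{3} = \left(-2\right)^{3} = -8$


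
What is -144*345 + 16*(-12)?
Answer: -49872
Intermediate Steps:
-144*345 + 16*(-12) = -49680 - 192 = -49872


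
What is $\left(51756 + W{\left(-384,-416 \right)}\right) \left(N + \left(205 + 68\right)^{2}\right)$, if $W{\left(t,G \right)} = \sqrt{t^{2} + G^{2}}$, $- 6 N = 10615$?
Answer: $3765757934 + \frac{6984944 \sqrt{313}}{3} \approx 3.8069 \cdot 10^{9}$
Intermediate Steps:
$N = - \frac{10615}{6}$ ($N = \left(- \frac{1}{6}\right) 10615 = - \frac{10615}{6} \approx -1769.2$)
$W{\left(t,G \right)} = \sqrt{G^{2} + t^{2}}$
$\left(51756 + W{\left(-384,-416 \right)}\right) \left(N + \left(205 + 68\right)^{2}\right) = \left(51756 + \sqrt{\left(-416\right)^{2} + \left(-384\right)^{2}}\right) \left(- \frac{10615}{6} + \left(205 + 68\right)^{2}\right) = \left(51756 + \sqrt{173056 + 147456}\right) \left(- \frac{10615}{6} + 273^{2}\right) = \left(51756 + \sqrt{320512}\right) \left(- \frac{10615}{6} + 74529\right) = \left(51756 + 32 \sqrt{313}\right) \frac{436559}{6} = 3765757934 + \frac{6984944 \sqrt{313}}{3}$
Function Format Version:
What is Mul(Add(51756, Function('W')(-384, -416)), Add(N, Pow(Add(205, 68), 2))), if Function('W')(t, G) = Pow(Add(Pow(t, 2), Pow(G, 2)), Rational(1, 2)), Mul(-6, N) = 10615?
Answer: Add(3765757934, Mul(Rational(6984944, 3), Pow(313, Rational(1, 2)))) ≈ 3.8069e+9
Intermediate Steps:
N = Rational(-10615, 6) (N = Mul(Rational(-1, 6), 10615) = Rational(-10615, 6) ≈ -1769.2)
Function('W')(t, G) = Pow(Add(Pow(G, 2), Pow(t, 2)), Rational(1, 2))
Mul(Add(51756, Function('W')(-384, -416)), Add(N, Pow(Add(205, 68), 2))) = Mul(Add(51756, Pow(Add(Pow(-416, 2), Pow(-384, 2)), Rational(1, 2))), Add(Rational(-10615, 6), Pow(Add(205, 68), 2))) = Mul(Add(51756, Pow(Add(173056, 147456), Rational(1, 2))), Add(Rational(-10615, 6), Pow(273, 2))) = Mul(Add(51756, Pow(320512, Rational(1, 2))), Add(Rational(-10615, 6), 74529)) = Mul(Add(51756, Mul(32, Pow(313, Rational(1, 2)))), Rational(436559, 6)) = Add(3765757934, Mul(Rational(6984944, 3), Pow(313, Rational(1, 2))))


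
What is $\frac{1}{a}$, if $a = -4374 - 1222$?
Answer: $- \frac{1}{5596} \approx -0.0001787$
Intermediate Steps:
$a = -5596$
$\frac{1}{a} = \frac{1}{-5596} = - \frac{1}{5596}$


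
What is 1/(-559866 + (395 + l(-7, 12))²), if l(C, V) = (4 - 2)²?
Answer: -1/400665 ≈ -2.4958e-6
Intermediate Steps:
l(C, V) = 4 (l(C, V) = 2² = 4)
1/(-559866 + (395 + l(-7, 12))²) = 1/(-559866 + (395 + 4)²) = 1/(-559866 + 399²) = 1/(-559866 + 159201) = 1/(-400665) = -1/400665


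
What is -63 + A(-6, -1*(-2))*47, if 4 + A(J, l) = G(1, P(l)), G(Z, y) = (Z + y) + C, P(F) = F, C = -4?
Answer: -298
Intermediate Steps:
G(Z, y) = -4 + Z + y (G(Z, y) = (Z + y) - 4 = -4 + Z + y)
A(J, l) = -7 + l (A(J, l) = -4 + (-4 + 1 + l) = -4 + (-3 + l) = -7 + l)
-63 + A(-6, -1*(-2))*47 = -63 + (-7 - 1*(-2))*47 = -63 + (-7 + 2)*47 = -63 - 5*47 = -63 - 235 = -298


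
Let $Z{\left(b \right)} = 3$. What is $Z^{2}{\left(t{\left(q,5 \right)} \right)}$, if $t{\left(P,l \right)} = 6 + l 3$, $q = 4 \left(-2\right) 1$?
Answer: $9$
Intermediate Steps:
$q = -8$ ($q = \left(-8\right) 1 = -8$)
$t{\left(P,l \right)} = 6 + 3 l$
$Z^{2}{\left(t{\left(q,5 \right)} \right)} = 3^{2} = 9$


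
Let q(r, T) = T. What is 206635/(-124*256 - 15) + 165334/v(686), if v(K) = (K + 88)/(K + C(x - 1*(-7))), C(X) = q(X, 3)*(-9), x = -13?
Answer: 133082510614/945441 ≈ 1.4076e+5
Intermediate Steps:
C(X) = -27 (C(X) = 3*(-9) = -27)
v(K) = (88 + K)/(-27 + K) (v(K) = (K + 88)/(K - 27) = (88 + K)/(-27 + K))
206635/(-124*256 - 15) + 165334/v(686) = 206635/(-124*256 - 15) + 165334/(((88 + 686)/(-27 + 686))) = 206635/(-31744 - 15) + 165334/((774/659)) = 206635/(-31759) + 165334/(((1/659)*774)) = 206635*(-1/31759) + 165334/(774/659) = -15895/2443 + 165334*(659/774) = -15895/2443 + 54477553/387 = 133082510614/945441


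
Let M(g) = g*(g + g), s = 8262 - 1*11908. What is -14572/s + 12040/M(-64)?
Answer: 10204479/1866752 ≈ 5.4664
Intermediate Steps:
s = -3646 (s = 8262 - 11908 = -3646)
M(g) = 2*g² (M(g) = g*(2*g) = 2*g²)
-14572/s + 12040/M(-64) = -14572/(-3646) + 12040/((2*(-64)²)) = -14572*(-1/3646) + 12040/((2*4096)) = 7286/1823 + 12040/8192 = 7286/1823 + 12040*(1/8192) = 7286/1823 + 1505/1024 = 10204479/1866752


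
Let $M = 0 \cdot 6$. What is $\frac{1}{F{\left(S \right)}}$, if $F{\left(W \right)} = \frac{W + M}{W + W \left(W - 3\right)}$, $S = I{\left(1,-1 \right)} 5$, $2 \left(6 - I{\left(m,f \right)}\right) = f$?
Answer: $\frac{61}{2} \approx 30.5$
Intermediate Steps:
$I{\left(m,f \right)} = 6 - \frac{f}{2}$
$M = 0$
$S = \frac{65}{2}$ ($S = \left(6 - - \frac{1}{2}\right) 5 = \left(6 + \frac{1}{2}\right) 5 = \frac{13}{2} \cdot 5 = \frac{65}{2} \approx 32.5$)
$F{\left(W \right)} = \frac{W}{W + W \left(-3 + W\right)}$ ($F{\left(W \right)} = \frac{W + 0}{W + W \left(W - 3\right)} = \frac{W}{W + W \left(-3 + W\right)}$)
$\frac{1}{F{\left(S \right)}} = \frac{1}{\frac{1}{-2 + \frac{65}{2}}} = \frac{1}{\frac{1}{\frac{61}{2}}} = \frac{1}{\frac{2}{61}} = \frac{61}{2}$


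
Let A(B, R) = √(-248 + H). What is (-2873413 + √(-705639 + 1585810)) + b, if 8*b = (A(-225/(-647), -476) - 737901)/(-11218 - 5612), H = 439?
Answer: -42986176491/14960 + √880171 - √191/134640 ≈ -2.8725e+6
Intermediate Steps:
A(B, R) = √191 (A(B, R) = √(-248 + 439) = √191)
b = 81989/14960 - √191/134640 (b = ((√191 - 737901)/(-11218 - 5612))/8 = ((-737901 + √191)/(-16830))/8 = ((-737901 + √191)*(-1/16830))/8 = (81989/1870 - √191/16830)/8 = 81989/14960 - √191/134640 ≈ 5.4804)
(-2873413 + √(-705639 + 1585810)) + b = (-2873413 + √(-705639 + 1585810)) + (81989/14960 - √191/134640) = (-2873413 + √880171) + (81989/14960 - √191/134640) = -42986176491/14960 + √880171 - √191/134640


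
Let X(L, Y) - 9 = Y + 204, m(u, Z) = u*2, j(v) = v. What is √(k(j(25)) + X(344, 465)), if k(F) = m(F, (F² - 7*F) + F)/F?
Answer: 2*√170 ≈ 26.077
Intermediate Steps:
m(u, Z) = 2*u
X(L, Y) = 213 + Y (X(L, Y) = 9 + (Y + 204) = 9 + (204 + Y) = 213 + Y)
k(F) = 2 (k(F) = (2*F)/F = 2)
√(k(j(25)) + X(344, 465)) = √(2 + (213 + 465)) = √(2 + 678) = √680 = 2*√170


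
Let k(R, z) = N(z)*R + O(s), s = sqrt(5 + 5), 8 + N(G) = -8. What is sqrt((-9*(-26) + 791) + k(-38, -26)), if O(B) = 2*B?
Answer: sqrt(1633 + 2*sqrt(10)) ≈ 40.489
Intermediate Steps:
N(G) = -16 (N(G) = -8 - 8 = -16)
s = sqrt(10) ≈ 3.1623
k(R, z) = -16*R + 2*sqrt(10)
sqrt((-9*(-26) + 791) + k(-38, -26)) = sqrt((-9*(-26) + 791) + (-16*(-38) + 2*sqrt(10))) = sqrt((234 + 791) + (608 + 2*sqrt(10))) = sqrt(1025 + (608 + 2*sqrt(10))) = sqrt(1633 + 2*sqrt(10))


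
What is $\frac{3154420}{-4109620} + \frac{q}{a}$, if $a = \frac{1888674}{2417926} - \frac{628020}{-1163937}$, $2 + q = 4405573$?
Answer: $\frac{424614679572305633211524}{127288747807438983} \approx 3.3358 \cdot 10^{6}$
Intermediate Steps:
$q = 4405571$ ($q = -2 + 4405573 = 4405571$)
$a = \frac{619467239343}{469052255777}$ ($a = 1888674 \cdot \frac{1}{2417926} - - \frac{209340}{387979} = \frac{944337}{1208963} + \frac{209340}{387979} = \frac{619467239343}{469052255777} \approx 1.3207$)
$\frac{3154420}{-4109620} + \frac{q}{a} = \frac{3154420}{-4109620} + \frac{4405571}{\frac{619467239343}{469052255777}} = 3154420 \left(- \frac{1}{4109620}\right) + 4405571 \cdot \frac{469052255777}{619467239343} = - \frac{157721}{205481} + \frac{2066443015535733667}{619467239343} = \frac{424614679572305633211524}{127288747807438983}$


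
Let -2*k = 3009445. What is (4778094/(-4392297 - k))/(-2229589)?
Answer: 9556188/12876208683761 ≈ 7.4216e-7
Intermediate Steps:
k = -3009445/2 (k = -½*3009445 = -3009445/2 ≈ -1.5047e+6)
(4778094/(-4392297 - k))/(-2229589) = (4778094/(-4392297 - 1*(-3009445/2)))/(-2229589) = (4778094/(-4392297 + 3009445/2))*(-1/2229589) = (4778094/(-5775149/2))*(-1/2229589) = (4778094*(-2/5775149))*(-1/2229589) = -9556188/5775149*(-1/2229589) = 9556188/12876208683761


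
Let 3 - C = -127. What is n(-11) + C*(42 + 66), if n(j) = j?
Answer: 14029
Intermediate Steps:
C = 130 (C = 3 - 1*(-127) = 3 + 127 = 130)
n(-11) + C*(42 + 66) = -11 + 130*(42 + 66) = -11 + 130*108 = -11 + 14040 = 14029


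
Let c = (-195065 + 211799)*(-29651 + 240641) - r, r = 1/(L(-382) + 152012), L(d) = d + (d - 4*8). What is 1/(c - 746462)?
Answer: 151216/533786461300767 ≈ 2.8329e-10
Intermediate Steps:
L(d) = -32 + 2*d (L(d) = d + (d - 32) = d + (-32 + d) = -32 + 2*d)
r = 1/151216 (r = 1/((-32 + 2*(-382)) + 152012) = 1/((-32 - 764) + 152012) = 1/(-796 + 152012) = 1/151216 ≈ 6.6131e-6)
c = 533899338298559/151216 (c = (-195065 + 211799)*(-29651 + 240641) - 1*1/151216 = 16734*210990 - 1/151216 = 3530706660 - 1/151216 = 533899338298559/151216 ≈ 3.5307e+9)
1/(c - 746462) = 1/(533899338298559/151216 - 746462) = 1/(533786461300767/151216) = 151216/533786461300767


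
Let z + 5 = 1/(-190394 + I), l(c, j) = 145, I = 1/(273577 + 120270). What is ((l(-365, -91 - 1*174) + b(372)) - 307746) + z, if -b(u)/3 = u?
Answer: -23149860529557521/74986105717 ≈ -3.0872e+5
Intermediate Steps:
b(u) = -3*u
I = 1/393847 ≈ 2.5391e-6
z = -374930922432/74986105717 (z = -5 + 1/(-190394 + 1/393847) = -5 + 1/(-74986105717/393847) = -5 - 393847/74986105717 = -374930922432/74986105717 ≈ -5.0000)
((l(-365, -91 - 1*174) + b(372)) - 307746) + z = ((145 - 3*372) - 307746) - 374930922432/74986105717 = ((145 - 1116) - 307746) - 374930922432/74986105717 = (-971 - 307746) - 374930922432/74986105717 = -308717 - 374930922432/74986105717 = -23149860529557521/74986105717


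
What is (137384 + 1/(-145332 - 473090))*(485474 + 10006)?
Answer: 21048309500763780/309211 ≈ 6.8071e+10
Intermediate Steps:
(137384 + 1/(-145332 - 473090))*(485474 + 10006) = (137384 + 1/(-618422))*495480 = (137384 - 1/618422)*495480 = (84961288047/618422)*495480 = 21048309500763780/309211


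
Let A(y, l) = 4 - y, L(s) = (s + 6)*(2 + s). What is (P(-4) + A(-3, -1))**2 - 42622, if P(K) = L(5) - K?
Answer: -34878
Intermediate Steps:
L(s) = (2 + s)*(6 + s) (L(s) = (6 + s)*(2 + s) = (2 + s)*(6 + s))
P(K) = 77 - K (P(K) = (12 + 5**2 + 8*5) - K = (12 + 25 + 40) - K = 77 - K)
(P(-4) + A(-3, -1))**2 - 42622 = ((77 - 1*(-4)) + (4 - 1*(-3)))**2 - 42622 = ((77 + 4) + (4 + 3))**2 - 42622 = (81 + 7)**2 - 42622 = 88**2 - 42622 = 7744 - 42622 = -34878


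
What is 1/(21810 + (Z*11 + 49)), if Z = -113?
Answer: 1/20616 ≈ 4.8506e-5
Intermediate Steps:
1/(21810 + (Z*11 + 49)) = 1/(21810 + (-113*11 + 49)) = 1/(21810 + (-1243 + 49)) = 1/(21810 - 1194) = 1/20616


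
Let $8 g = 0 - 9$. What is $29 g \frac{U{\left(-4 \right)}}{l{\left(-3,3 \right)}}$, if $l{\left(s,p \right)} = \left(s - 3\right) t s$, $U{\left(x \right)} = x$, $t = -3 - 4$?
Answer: $- \frac{29}{28} \approx -1.0357$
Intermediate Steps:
$t = -7$ ($t = -3 - 4 = -7$)
$g = - \frac{9}{8}$ ($g = \frac{0 - 9}{8} = \frac{1}{8} \left(-9\right) = - \frac{9}{8} \approx -1.125$)
$l{\left(s,p \right)} = s \left(21 - 7 s\right)$ ($l{\left(s,p \right)} = \left(s - 3\right) \left(-7\right) s = \left(-3 + s\right) \left(-7\right) s = \left(21 - 7 s\right) s = s \left(21 - 7 s\right)$)
$29 g \frac{U{\left(-4 \right)}}{l{\left(-3,3 \right)}} = 29 \left(- \frac{9}{8}\right) \left(- \frac{4}{7 \left(-3\right) \left(3 - -3\right)}\right) = - \frac{261 \left(- \frac{4}{7 \left(-3\right) \left(3 + 3\right)}\right)}{8} = - \frac{261 \left(- \frac{4}{7 \left(-3\right) 6}\right)}{8} = - \frac{261 \left(- \frac{4}{-126}\right)}{8} = - \frac{261 \left(\left(-4\right) \left(- \frac{1}{126}\right)\right)}{8} = \left(- \frac{261}{8}\right) \frac{2}{63} = - \frac{29}{28}$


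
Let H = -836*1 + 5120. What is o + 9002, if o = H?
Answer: 13286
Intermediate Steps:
H = 4284 (H = -836 + 5120 = 4284)
o = 4284
o + 9002 = 4284 + 9002 = 13286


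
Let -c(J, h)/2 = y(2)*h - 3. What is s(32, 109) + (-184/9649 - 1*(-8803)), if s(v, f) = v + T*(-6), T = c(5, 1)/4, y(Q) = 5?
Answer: 85306625/9649 ≈ 8841.0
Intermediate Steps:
c(J, h) = 6 - 10*h (c(J, h) = -2*(5*h - 3) = -2*(-3 + 5*h) = 6 - 10*h)
T = -1 (T = (6 - 10*1)/4 = (6 - 10)*(1/4) = -4*1/4 = -1)
s(v, f) = 6 + v (s(v, f) = v - 1*(-6) = v + 6 = 6 + v)
s(32, 109) + (-184/9649 - 1*(-8803)) = (6 + 32) + (-184/9649 - 1*(-8803)) = 38 + (-184*1/9649 + 8803) = 38 + (-184/9649 + 8803) = 38 + 84939963/9649 = 85306625/9649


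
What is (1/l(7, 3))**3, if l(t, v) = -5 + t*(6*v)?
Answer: 1/1771561 ≈ 5.6447e-7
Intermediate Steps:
l(t, v) = -5 + 6*t*v
(1/l(7, 3))**3 = (1/(-5 + 6*7*3))**3 = (1/(-5 + 126))**3 = (1/121)**3 = 1/1771561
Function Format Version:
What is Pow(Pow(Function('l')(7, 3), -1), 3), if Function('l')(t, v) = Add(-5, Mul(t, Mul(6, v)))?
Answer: Rational(1, 1771561) ≈ 5.6447e-7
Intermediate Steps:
Function('l')(t, v) = Add(-5, Mul(6, t, v))
Pow(Pow(Function('l')(7, 3), -1), 3) = Pow(Pow(Add(-5, Mul(6, 7, 3)), -1), 3) = Pow(Pow(Add(-5, 126), -1), 3) = Pow(Pow(121, -1), 3) = Pow(Rational(1, 121), 3) = Rational(1, 1771561)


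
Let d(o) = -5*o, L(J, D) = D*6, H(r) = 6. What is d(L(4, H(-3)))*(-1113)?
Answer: 200340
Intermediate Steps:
L(J, D) = 6*D
d(L(4, H(-3)))*(-1113) = -30*6*(-1113) = -5*36*(-1113) = -180*(-1113) = 200340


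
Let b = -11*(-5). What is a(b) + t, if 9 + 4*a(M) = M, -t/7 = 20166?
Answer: -282301/2 ≈ -1.4115e+5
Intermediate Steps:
t = -141162 (t = -7*20166 = -141162)
b = 55
a(M) = -9/4 + M/4
a(b) + t = (-9/4 + (1/4)*55) - 141162 = (-9/4 + 55/4) - 141162 = 23/2 - 141162 = -282301/2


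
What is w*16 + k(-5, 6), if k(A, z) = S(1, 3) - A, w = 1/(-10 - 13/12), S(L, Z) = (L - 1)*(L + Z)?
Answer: 473/133 ≈ 3.5564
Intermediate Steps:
S(L, Z) = (-1 + L)*(L + Z)
w = -12/133 (w = 1/(-10 - 13*1/12) = 1/(-10 - 13/12) = 1/(-133/12) = -12/133 ≈ -0.090226)
k(A, z) = -A (k(A, z) = (1² - 1*1 - 1*3 + 1*3) - A = (1 - 1 - 3 + 3) - A = 0 - A = -A)
w*16 + k(-5, 6) = -12/133*16 - 1*(-5) = -192/133 + 5 = 473/133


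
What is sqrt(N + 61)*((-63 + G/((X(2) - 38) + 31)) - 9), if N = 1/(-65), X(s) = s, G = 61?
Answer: -842*sqrt(64415)/325 ≈ -657.54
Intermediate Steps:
N = -1/65 ≈ -0.015385
sqrt(N + 61)*((-63 + G/((X(2) - 38) + 31)) - 9) = sqrt(-1/65 + 61)*((-63 + 61/((2 - 38) + 31)) - 9) = sqrt(3964/65)*((-63 + 61/(-36 + 31)) - 9) = (2*sqrt(64415)/65)*((-63 + 61/(-5)) - 9) = (2*sqrt(64415)/65)*((-63 + 61*(-1/5)) - 9) = (2*sqrt(64415)/65)*((-63 - 61/5) - 9) = (2*sqrt(64415)/65)*(-376/5 - 9) = (2*sqrt(64415)/65)*(-421/5) = -842*sqrt(64415)/325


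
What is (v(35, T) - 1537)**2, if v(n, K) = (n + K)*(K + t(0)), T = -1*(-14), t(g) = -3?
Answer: 996004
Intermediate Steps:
T = 14
v(n, K) = (-3 + K)*(K + n) (v(n, K) = (n + K)*(K - 3) = (K + n)*(-3 + K) = (-3 + K)*(K + n))
(v(35, T) - 1537)**2 = ((14**2 - 3*14 - 3*35 + 14*35) - 1537)**2 = ((196 - 42 - 105 + 490) - 1537)**2 = (539 - 1537)**2 = (-998)**2 = 996004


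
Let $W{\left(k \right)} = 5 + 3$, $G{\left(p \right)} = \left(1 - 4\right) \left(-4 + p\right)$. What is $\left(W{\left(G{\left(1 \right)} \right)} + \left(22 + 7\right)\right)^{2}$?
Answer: $1369$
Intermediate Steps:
$G{\left(p \right)} = 12 - 3 p$ ($G{\left(p \right)} = - 3 \left(-4 + p\right) = 12 - 3 p$)
$W{\left(k \right)} = 8$
$\left(W{\left(G{\left(1 \right)} \right)} + \left(22 + 7\right)\right)^{2} = \left(8 + \left(22 + 7\right)\right)^{2} = \left(8 + 29\right)^{2} = 37^{2} = 1369$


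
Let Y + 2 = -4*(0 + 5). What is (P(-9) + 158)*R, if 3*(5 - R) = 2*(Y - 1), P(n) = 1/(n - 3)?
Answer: 115595/36 ≈ 3211.0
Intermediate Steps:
Y = -22 (Y = -2 - 4*(0 + 5) = -2 - 4*5 = -2 - 20 = -22)
P(n) = 1/(-3 + n)
R = 61/3 (R = 5 - 2*(-22 - 1)/3 = 5 - 2*(-23)/3 = 5 - ⅓*(-46) = 5 + 46/3 = 61/3 ≈ 20.333)
(P(-9) + 158)*R = (1/(-3 - 9) + 158)*(61/3) = (1/(-12) + 158)*(61/3) = (-1/12 + 158)*(61/3) = (1895/12)*(61/3) = 115595/36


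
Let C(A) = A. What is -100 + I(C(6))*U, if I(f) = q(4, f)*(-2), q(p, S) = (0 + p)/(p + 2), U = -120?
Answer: 60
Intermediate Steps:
q(p, S) = p/(2 + p)
I(f) = -4/3 (I(f) = (4/(2 + 4))*(-2) = (4/6)*(-2) = (4*(⅙))*(-2) = (⅔)*(-2) = -4/3)
-100 + I(C(6))*U = -100 - 4/3*(-120) = -100 + 160 = 60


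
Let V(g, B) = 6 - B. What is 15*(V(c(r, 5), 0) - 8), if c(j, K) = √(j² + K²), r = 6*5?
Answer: -30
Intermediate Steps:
r = 30
c(j, K) = √(K² + j²)
15*(V(c(r, 5), 0) - 8) = 15*((6 - 1*0) - 8) = 15*((6 + 0) - 8) = 15*(6 - 8) = 15*(-2) = -30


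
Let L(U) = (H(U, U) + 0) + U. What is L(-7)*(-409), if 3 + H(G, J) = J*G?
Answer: -15951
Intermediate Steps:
H(G, J) = -3 + G*J (H(G, J) = -3 + J*G = -3 + G*J)
L(U) = -3 + U + U² (L(U) = ((-3 + U*U) + 0) + U = ((-3 + U²) + 0) + U = (-3 + U²) + U = -3 + U + U²)
L(-7)*(-409) = (-3 - 7 + (-7)²)*(-409) = (-3 - 7 + 49)*(-409) = 39*(-409) = -15951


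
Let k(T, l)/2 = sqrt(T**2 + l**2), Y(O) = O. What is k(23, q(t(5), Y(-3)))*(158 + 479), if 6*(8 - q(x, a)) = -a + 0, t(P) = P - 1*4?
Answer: 637*sqrt(2341) ≈ 30821.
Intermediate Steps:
t(P) = -4 + P (t(P) = P - 4 = -4 + P)
q(x, a) = 8 + a/6 (q(x, a) = 8 - (-a + 0)/6 = 8 - (-1)*a/6 = 8 + a/6)
k(T, l) = 2*sqrt(T**2 + l**2)
k(23, q(t(5), Y(-3)))*(158 + 479) = (2*sqrt(23**2 + (8 + (1/6)*(-3))**2))*(158 + 479) = (2*sqrt(529 + (8 - 1/2)**2))*637 = (2*sqrt(529 + (15/2)**2))*637 = (2*sqrt(529 + 225/4))*637 = (2*sqrt(2341/4))*637 = (2*(sqrt(2341)/2))*637 = sqrt(2341)*637 = 637*sqrt(2341)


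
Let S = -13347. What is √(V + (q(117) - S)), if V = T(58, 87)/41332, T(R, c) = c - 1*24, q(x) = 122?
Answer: √5752389066743/20666 ≈ 116.06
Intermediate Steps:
T(R, c) = -24 + c (T(R, c) = c - 24 = -24 + c)
V = 63/41332 (V = (-24 + 87)/41332 = 63*(1/41332) = 63/41332 ≈ 0.0015242)
√(V + (q(117) - S)) = √(63/41332 + (122 - 1*(-13347))) = √(63/41332 + (122 + 13347)) = √(63/41332 + 13469) = √(556700771/41332) = √5752389066743/20666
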